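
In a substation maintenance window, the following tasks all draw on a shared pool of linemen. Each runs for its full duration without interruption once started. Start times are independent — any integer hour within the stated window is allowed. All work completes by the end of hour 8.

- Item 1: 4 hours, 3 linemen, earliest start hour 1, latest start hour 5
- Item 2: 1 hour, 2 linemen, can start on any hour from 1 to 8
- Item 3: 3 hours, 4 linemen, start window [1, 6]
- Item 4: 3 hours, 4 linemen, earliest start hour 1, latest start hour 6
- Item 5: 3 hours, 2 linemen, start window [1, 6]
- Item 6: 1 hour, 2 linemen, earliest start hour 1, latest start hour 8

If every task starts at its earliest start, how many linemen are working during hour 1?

17

At early start, hour 1 has: Item 1, Item 2, Item 3, Item 4, Item 5, Item 6.
Demand: 3 + 2 + 4 + 4 + 2 + 2 = 17.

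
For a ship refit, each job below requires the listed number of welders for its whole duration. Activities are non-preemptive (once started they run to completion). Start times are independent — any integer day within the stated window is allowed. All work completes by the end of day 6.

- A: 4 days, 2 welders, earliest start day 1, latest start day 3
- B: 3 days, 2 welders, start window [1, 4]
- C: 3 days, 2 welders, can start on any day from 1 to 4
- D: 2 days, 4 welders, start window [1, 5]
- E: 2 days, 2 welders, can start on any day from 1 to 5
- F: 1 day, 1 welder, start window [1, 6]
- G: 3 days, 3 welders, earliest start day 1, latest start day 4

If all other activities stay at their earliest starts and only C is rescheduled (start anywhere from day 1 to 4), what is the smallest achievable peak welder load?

14

C@1: d1:16  d2:15  d3:9  d4:2  d5:0  d6:0 → peak 16
C@2: d1:14  d2:15  d3:9  d4:4  d5:0  d6:0 → peak 15
C@3: d1:14  d2:13  d3:9  d4:4  d5:2  d6:0 → peak 14
C@4: d1:14  d2:13  d3:7  d4:4  d5:2  d6:2 → peak 14
Best is C@3, peak 14.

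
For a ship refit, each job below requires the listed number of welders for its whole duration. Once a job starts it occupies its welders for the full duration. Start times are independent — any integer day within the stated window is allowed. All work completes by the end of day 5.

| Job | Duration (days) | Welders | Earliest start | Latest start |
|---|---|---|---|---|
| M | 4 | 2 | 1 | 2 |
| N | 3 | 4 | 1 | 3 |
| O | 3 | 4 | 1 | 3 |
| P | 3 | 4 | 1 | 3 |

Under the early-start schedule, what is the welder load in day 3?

14

At early start, day 3 has: M, N, O, P.
Demand: 2 + 4 + 4 + 4 = 14.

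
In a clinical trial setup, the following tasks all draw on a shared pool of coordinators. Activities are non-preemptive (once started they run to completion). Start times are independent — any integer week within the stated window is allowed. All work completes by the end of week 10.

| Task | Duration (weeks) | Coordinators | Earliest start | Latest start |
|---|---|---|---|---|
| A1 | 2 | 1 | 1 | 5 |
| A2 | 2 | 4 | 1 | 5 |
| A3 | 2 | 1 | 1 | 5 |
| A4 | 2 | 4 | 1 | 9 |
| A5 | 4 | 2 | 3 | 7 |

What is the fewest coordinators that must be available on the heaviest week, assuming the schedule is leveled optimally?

Early-start (A1@1, A2@1, A3@1, A4@1, A5@3) gives peak 10: w1:10  w2:10  w3:2  w4:2  w5:2  w6:2  w7:0  w8:0  w9:0  w10:0.
Shift A2→3, A4→5, A5→7.
Schedule A1@1, A2@3, A3@1, A4@5, A5@7: w1:2  w2:2  w3:4  w4:4  w5:4  w6:4  w7:2  w8:2  w9:2  w10:2 — peak 4.

4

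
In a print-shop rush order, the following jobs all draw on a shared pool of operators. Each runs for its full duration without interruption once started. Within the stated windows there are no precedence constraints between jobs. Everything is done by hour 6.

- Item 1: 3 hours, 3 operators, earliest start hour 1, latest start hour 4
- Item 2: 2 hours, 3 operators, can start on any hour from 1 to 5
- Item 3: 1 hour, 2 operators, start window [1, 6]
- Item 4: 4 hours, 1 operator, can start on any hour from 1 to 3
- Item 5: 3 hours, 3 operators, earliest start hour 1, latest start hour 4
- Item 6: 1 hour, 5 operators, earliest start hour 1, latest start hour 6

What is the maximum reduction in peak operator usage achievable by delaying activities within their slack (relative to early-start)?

10

Early-start peak: h1:17  h2:10  h3:7  h4:1  h5:0  h6:0 ⇒ 17.
Leveled (Item 1@1, Item 2@1, Item 3@4, Item 4@1, Item 5@3, Item 6@6): h1:7  h2:7  h3:7  h4:6  h5:3  h6:5 ⇒ 7.
Reduction 17 − 7 = 10.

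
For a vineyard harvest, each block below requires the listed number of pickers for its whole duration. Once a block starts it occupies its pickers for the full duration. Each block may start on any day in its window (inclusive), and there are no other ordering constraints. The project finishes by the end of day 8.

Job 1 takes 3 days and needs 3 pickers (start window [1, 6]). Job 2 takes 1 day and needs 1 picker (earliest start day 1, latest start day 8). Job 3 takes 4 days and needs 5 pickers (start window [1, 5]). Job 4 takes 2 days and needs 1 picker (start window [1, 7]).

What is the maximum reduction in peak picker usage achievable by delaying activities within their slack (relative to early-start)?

5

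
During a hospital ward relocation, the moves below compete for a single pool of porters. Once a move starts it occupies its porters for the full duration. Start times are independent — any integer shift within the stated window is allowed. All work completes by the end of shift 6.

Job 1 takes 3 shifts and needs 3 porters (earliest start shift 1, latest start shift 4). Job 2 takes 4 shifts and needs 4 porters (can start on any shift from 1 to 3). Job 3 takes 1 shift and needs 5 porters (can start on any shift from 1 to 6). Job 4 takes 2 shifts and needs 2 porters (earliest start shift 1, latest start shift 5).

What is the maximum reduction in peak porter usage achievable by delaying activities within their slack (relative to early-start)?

7

Early-start peak: s1:14  s2:9  s3:7  s4:4  s5:0  s6:0 ⇒ 14.
Leveled (Job 1@1, Job 2@1, Job 3@5, Job 4@4): s1:7  s2:7  s3:7  s4:6  s5:7  s6:0 ⇒ 7.
Reduction 14 − 7 = 7.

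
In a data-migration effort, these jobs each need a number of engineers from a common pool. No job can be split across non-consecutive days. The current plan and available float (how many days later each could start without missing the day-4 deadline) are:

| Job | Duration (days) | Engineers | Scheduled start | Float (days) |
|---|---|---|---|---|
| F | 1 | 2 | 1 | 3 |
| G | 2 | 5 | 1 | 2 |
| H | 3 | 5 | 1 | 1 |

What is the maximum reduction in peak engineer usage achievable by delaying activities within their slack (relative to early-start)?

2

Early-start peak: d1:12  d2:10  d3:5  d4:0 ⇒ 12.
Leveled (F@1, G@1, H@2): d1:7  d2:10  d3:5  d4:5 ⇒ 10.
Reduction 12 − 10 = 2.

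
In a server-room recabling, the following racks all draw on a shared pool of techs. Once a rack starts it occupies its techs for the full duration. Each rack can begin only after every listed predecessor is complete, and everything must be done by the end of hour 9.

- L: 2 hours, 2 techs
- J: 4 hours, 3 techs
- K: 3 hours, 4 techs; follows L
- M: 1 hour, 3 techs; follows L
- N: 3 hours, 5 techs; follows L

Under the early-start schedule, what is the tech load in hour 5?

9

At early start, hour 5 has: K, N.
Demand: 4 + 5 = 9.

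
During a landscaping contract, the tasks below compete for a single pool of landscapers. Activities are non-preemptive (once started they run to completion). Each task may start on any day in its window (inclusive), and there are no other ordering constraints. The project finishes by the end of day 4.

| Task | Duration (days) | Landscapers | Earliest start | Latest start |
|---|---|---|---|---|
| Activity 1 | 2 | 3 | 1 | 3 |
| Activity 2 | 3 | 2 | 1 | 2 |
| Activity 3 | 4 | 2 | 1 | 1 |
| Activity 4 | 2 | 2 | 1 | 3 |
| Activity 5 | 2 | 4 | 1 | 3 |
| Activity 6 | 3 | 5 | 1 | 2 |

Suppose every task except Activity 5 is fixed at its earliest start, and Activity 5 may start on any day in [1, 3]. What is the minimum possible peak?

14

Activity 5@1: d1:18  d2:18  d3:9  d4:2 → peak 18
Activity 5@2: d1:14  d2:18  d3:13  d4:2 → peak 18
Activity 5@3: d1:14  d2:14  d3:13  d4:6 → peak 14
Best is Activity 5@3, peak 14.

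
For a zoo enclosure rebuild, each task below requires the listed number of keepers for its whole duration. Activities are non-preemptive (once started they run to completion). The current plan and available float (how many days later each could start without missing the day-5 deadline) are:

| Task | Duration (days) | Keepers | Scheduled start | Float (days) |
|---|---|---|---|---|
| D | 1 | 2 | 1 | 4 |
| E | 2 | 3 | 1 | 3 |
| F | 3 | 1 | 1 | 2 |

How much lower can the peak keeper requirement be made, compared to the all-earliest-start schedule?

3

Early-start peak: d1:6  d2:4  d3:1  d4:0  d5:0 ⇒ 6.
Leveled (D@1, E@4, F@1): d1:3  d2:1  d3:1  d4:3  d5:3 ⇒ 3.
Reduction 6 − 3 = 3.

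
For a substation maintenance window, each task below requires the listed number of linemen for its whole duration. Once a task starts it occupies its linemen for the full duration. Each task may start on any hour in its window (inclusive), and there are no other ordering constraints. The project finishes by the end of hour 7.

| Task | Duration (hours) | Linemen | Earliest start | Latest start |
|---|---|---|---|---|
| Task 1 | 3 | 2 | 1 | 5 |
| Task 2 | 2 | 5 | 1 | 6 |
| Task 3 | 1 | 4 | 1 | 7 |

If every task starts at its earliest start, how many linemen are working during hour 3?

2

At early start, hour 3 has: Task 1.
Demand: 2 = 2.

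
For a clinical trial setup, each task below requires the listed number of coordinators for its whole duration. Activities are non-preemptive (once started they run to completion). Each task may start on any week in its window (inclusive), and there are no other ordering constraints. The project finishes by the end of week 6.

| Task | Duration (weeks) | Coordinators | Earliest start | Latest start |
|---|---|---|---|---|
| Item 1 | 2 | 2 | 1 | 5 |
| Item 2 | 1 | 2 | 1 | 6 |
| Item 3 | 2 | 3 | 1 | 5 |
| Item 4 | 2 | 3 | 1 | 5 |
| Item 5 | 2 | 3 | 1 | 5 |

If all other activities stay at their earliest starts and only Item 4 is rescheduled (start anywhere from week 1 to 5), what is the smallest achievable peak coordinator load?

10

Item 4@1: w1:13  w2:11  w3:0  w4:0  w5:0  w6:0 → peak 13
Item 4@2: w1:10  w2:11  w3:3  w4:0  w5:0  w6:0 → peak 11
Item 4@3: w1:10  w2:8  w3:3  w4:3  w5:0  w6:0 → peak 10
Item 4@4: w1:10  w2:8  w3:0  w4:3  w5:3  w6:0 → peak 10
Item 4@5: w1:10  w2:8  w3:0  w4:0  w5:3  w6:3 → peak 10
Best is Item 4@3, peak 10.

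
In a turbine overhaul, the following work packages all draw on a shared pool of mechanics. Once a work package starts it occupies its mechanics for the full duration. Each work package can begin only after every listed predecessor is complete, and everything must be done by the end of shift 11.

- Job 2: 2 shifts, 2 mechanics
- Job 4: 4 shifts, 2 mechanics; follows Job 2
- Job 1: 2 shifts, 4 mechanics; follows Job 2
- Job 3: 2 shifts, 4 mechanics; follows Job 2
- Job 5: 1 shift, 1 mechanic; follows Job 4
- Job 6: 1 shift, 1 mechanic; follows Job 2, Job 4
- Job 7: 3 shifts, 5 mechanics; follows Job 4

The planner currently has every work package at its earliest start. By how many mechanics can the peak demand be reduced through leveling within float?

Early-start peak: s1:2  s2:2  s3:10  s4:10  s5:2  s6:2  s7:7  s8:5  s9:5  s10:0  s11:0 ⇒ 10.
Leveled (Job 2@1, Job 4@3, Job 1@3, Job 3@5, Job 5@7, Job 6@7, Job 7@8): s1:2  s2:2  s3:6  s4:6  s5:6  s6:6  s7:2  s8:5  s9:5  s10:5  s11:0 ⇒ 6.
Reduction 10 − 6 = 4.

4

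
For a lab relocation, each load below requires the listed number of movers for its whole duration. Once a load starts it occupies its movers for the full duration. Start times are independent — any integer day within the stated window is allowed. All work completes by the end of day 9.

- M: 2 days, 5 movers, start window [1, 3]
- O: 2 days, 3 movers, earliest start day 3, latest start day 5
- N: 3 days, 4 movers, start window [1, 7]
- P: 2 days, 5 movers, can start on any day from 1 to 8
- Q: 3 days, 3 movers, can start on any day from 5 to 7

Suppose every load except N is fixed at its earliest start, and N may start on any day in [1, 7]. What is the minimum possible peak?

N@1: d1:14  d2:14  d3:7  d4:3  d5:3  d6:3  d7:3  d8:0  d9:0 → peak 14
N@2: d1:10  d2:14  d3:7  d4:7  d5:3  d6:3  d7:3  d8:0  d9:0 → peak 14
N@3: d1:10  d2:10  d3:7  d4:7  d5:7  d6:3  d7:3  d8:0  d9:0 → peak 10
N@4: d1:10  d2:10  d3:3  d4:7  d5:7  d6:7  d7:3  d8:0  d9:0 → peak 10
N@5: d1:10  d2:10  d3:3  d4:3  d5:7  d6:7  d7:7  d8:0  d9:0 → peak 10
N@6: d1:10  d2:10  d3:3  d4:3  d5:3  d6:7  d7:7  d8:4  d9:0 → peak 10
N@7: d1:10  d2:10  d3:3  d4:3  d5:3  d6:3  d7:7  d8:4  d9:4 → peak 10
Best is N@3, peak 10.

10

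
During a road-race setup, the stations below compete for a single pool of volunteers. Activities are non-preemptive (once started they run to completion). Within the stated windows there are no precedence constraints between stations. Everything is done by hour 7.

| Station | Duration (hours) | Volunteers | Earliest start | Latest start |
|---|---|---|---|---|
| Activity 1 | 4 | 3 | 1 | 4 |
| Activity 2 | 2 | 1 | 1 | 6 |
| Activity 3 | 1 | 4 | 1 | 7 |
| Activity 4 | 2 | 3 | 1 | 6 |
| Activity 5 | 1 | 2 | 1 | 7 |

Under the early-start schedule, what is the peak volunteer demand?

Early-start schedule: Activity 1@1, Activity 2@1, Activity 3@1, Activity 4@1, Activity 5@1.
Load per hour: hour 1: 13, hour 2: 7, hour 3: 3, hour 4: 3, hour 5: 0, hour 6: 0, hour 7: 0.
Peak is 13.

13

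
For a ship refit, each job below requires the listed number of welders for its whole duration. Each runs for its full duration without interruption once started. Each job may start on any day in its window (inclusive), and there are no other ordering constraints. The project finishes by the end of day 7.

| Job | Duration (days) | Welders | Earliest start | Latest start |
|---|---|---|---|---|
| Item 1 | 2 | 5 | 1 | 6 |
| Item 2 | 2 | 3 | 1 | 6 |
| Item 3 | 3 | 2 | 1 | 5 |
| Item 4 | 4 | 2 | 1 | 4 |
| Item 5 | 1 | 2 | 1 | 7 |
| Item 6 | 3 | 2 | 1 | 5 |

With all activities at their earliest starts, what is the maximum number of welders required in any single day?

Early-start schedule: Item 1@1, Item 2@1, Item 3@1, Item 4@1, Item 5@1, Item 6@1.
Load per day: day 1: 16, day 2: 14, day 3: 6, day 4: 2, day 5: 0, day 6: 0, day 7: 0.
Peak is 16.

16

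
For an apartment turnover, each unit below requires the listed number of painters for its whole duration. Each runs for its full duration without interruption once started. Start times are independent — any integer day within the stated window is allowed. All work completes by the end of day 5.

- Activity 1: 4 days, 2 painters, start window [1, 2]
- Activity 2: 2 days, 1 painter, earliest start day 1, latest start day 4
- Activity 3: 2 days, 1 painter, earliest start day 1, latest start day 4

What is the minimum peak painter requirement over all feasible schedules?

3

Early-start (Activity 1@1, Activity 2@1, Activity 3@1) gives peak 4: d1:4  d2:4  d3:2  d4:2  d5:0.
Shift Activity 3→3.
Schedule Activity 1@1, Activity 2@1, Activity 3@3: d1:3  d2:3  d3:3  d4:3  d5:0 — peak 3.
Total painter-days = 12 over 5 days ⇒ peak ≥ ⌈12/5⌉ = 3, so 3 is optimal.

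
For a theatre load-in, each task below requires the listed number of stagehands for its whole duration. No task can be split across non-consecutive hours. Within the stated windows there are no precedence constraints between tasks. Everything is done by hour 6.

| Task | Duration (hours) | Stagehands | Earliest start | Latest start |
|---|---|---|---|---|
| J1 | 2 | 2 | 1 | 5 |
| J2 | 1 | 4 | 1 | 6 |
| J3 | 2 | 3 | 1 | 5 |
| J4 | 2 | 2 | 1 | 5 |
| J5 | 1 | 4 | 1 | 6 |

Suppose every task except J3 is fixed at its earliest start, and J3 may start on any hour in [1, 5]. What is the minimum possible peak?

12

J3@1: h1:15  h2:7  h3:0  h4:0  h5:0  h6:0 → peak 15
J3@2: h1:12  h2:7  h3:3  h4:0  h5:0  h6:0 → peak 12
J3@3: h1:12  h2:4  h3:3  h4:3  h5:0  h6:0 → peak 12
J3@4: h1:12  h2:4  h3:0  h4:3  h5:3  h6:0 → peak 12
J3@5: h1:12  h2:4  h3:0  h4:0  h5:3  h6:3 → peak 12
Best is J3@2, peak 12.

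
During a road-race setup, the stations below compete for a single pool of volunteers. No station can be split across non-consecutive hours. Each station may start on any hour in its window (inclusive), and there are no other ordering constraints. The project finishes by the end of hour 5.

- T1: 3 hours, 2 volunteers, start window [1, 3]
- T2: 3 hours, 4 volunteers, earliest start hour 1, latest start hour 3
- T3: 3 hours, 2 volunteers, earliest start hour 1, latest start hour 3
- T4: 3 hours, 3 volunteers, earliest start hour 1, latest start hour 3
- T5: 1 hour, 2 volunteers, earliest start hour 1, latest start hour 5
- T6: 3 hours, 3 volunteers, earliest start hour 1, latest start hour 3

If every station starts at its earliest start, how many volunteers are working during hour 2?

14

At early start, hour 2 has: T1, T2, T3, T4, T6.
Demand: 2 + 4 + 2 + 3 + 3 = 14.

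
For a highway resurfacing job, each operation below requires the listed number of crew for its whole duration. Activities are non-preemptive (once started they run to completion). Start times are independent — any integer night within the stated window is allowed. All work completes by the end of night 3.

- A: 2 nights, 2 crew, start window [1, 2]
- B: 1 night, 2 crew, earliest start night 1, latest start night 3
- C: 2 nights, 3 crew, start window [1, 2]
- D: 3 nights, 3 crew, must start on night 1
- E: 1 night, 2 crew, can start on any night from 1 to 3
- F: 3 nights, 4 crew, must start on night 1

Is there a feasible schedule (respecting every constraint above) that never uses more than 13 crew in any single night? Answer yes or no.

Schedule A@1, B@1, C@2, D@1, E@3, F@1: n1:11  n2:12  n3:12 — peak 12 ≤ 13.

yes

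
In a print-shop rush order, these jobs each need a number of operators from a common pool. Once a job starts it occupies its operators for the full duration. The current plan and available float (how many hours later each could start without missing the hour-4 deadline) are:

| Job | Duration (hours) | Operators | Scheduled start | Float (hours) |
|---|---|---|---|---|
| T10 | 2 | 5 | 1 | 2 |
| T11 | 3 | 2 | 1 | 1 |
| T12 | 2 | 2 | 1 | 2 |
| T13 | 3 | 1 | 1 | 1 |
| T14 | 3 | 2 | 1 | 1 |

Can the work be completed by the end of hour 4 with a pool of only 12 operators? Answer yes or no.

yes

Schedule T10@1, T11@1, T12@3, T13@1, T14@1: h1:10  h2:10  h3:7  h4:2 — peak 10 ≤ 12.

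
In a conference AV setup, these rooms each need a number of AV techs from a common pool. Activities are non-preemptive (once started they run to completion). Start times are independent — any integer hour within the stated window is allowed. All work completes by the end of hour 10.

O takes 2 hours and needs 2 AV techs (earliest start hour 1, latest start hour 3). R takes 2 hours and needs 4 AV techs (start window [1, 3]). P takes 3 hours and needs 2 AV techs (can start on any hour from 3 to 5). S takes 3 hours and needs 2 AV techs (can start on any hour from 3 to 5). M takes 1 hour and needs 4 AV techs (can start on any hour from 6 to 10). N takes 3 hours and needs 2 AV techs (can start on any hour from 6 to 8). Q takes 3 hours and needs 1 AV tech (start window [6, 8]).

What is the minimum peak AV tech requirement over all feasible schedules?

5

Early-start (O@1, R@1, P@3, S@3, M@6, N@6, Q@6) gives peak 7: h1:6  h2:6  h3:4  h4:4  h5:4  h6:7  h7:3  h8:3  h9:0  h10:0.
Shift O→3, S→5, M→9.
Schedule O@3, R@1, P@3, S@5, M@9, N@6, Q@6: h1:4  h2:4  h3:4  h4:4  h5:4  h6:5  h7:5  h8:3  h9:4  h10:0 — peak 5.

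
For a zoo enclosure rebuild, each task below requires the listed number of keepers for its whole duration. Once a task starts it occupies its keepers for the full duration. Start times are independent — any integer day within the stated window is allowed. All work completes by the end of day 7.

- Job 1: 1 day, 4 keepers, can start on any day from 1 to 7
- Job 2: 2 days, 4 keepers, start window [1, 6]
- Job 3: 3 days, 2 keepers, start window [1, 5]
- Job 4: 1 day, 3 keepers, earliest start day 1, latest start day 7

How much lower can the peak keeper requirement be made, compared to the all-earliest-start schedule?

Early-start peak: d1:13  d2:6  d3:2  d4:0  d5:0  d6:0  d7:0 ⇒ 13.
Leveled (Job 1@1, Job 2@2, Job 3@4, Job 4@7): d1:4  d2:4  d3:4  d4:2  d5:2  d6:2  d7:3 ⇒ 4.
Reduction 13 − 4 = 9.

9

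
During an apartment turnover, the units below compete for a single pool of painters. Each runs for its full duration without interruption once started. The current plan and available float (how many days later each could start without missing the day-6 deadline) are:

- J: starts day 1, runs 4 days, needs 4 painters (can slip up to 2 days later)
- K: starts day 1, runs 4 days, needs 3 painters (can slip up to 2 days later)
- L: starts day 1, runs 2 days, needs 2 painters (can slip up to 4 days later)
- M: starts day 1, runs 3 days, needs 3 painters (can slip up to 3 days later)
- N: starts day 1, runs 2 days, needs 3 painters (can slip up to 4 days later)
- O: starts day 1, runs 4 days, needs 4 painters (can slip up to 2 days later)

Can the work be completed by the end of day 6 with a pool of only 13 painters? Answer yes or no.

no

The minimum achievable peak is 14; 13 < 14, so no feasible schedule stays within the cap.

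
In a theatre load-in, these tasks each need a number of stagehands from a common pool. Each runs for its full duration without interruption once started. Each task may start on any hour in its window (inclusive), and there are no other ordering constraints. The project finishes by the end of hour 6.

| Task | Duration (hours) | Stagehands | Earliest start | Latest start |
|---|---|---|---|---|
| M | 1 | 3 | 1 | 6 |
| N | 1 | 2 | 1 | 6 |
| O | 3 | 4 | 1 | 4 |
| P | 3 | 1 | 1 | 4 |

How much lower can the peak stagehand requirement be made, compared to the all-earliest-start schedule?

6

Early-start peak: h1:10  h2:5  h3:5  h4:0  h5:0  h6:0 ⇒ 10.
Leveled (M@1, N@2, O@4, P@1): h1:4  h2:3  h3:1  h4:4  h5:4  h6:4 ⇒ 4.
Reduction 10 − 4 = 6.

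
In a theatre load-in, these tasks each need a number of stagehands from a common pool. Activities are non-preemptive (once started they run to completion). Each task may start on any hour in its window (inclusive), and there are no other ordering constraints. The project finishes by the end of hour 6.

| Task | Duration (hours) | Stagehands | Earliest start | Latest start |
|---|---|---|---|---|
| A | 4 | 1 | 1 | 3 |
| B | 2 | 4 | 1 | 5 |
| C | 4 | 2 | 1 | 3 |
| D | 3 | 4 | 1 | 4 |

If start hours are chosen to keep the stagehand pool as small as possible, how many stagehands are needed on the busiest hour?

Early-start (A@1, B@1, C@1, D@1) gives peak 11: h1:11  h2:11  h3:7  h4:3  h5:0  h6:0.
Shift D→3.
Schedule A@1, B@1, C@1, D@3: h1:7  h2:7  h3:7  h4:7  h5:4  h6:0 — peak 7.

7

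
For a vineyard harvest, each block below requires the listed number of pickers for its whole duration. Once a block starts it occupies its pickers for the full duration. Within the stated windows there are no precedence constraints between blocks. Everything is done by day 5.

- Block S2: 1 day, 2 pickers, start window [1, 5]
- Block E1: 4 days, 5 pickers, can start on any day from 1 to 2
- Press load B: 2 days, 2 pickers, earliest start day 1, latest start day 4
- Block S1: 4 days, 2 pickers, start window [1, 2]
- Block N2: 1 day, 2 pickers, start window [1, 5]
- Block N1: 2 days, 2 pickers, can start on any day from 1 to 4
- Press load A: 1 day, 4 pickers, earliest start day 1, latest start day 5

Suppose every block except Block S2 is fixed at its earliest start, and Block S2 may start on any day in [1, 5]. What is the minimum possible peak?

Block S2@1: d1:19  d2:11  d3:7  d4:7  d5:0 → peak 19
Block S2@2: d1:17  d2:13  d3:7  d4:7  d5:0 → peak 17
Block S2@3: d1:17  d2:11  d3:9  d4:7  d5:0 → peak 17
Block S2@4: d1:17  d2:11  d3:7  d4:9  d5:0 → peak 17
Block S2@5: d1:17  d2:11  d3:7  d4:7  d5:2 → peak 17
Best is Block S2@2, peak 17.

17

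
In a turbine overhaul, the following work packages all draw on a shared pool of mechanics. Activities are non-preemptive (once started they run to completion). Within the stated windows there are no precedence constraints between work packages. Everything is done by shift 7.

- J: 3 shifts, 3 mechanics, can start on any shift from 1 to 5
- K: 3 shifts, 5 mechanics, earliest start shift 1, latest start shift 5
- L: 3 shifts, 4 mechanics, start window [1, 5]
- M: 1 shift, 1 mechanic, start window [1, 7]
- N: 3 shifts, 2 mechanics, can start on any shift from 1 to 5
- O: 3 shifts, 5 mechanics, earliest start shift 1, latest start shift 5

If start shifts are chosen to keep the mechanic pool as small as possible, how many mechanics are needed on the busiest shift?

Early-start (J@1, K@1, L@1, M@1, N@1, O@1) gives peak 20: s1:20  s2:19  s3:19  s4:0  s5:0  s6:0  s7:0.
Shift L→4, N→2, O→5.
Schedule J@1, K@1, L@4, M@1, N@2, O@5: s1:9  s2:10  s3:10  s4:6  s5:9  s6:9  s7:5 — peak 10.

10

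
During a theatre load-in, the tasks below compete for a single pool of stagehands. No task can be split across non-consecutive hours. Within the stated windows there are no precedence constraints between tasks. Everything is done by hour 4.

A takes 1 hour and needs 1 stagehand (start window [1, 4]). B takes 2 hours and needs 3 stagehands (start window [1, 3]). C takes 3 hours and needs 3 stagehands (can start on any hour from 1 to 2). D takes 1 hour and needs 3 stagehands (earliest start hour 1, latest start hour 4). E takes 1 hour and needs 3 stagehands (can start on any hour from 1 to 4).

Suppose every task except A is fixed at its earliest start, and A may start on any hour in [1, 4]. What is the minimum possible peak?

12

A@1: h1:13  h2:6  h3:3  h4:0 → peak 13
A@2: h1:12  h2:7  h3:3  h4:0 → peak 12
A@3: h1:12  h2:6  h3:4  h4:0 → peak 12
A@4: h1:12  h2:6  h3:3  h4:1 → peak 12
Best is A@2, peak 12.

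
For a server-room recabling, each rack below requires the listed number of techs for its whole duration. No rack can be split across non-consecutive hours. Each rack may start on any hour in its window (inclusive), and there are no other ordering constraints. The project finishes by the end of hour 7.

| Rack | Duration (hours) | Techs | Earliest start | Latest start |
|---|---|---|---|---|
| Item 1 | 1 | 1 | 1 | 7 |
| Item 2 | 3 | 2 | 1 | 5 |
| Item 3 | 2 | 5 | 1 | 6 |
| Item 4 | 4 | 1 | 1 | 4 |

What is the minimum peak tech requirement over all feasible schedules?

Early-start (Item 1@1, Item 2@1, Item 3@1, Item 4@1) gives peak 9: h1:9  h2:8  h3:3  h4:1  h5:0  h6:0  h7:0.
Shift Item 3→5.
Schedule Item 1@1, Item 2@1, Item 3@5, Item 4@1: h1:4  h2:3  h3:3  h4:1  h5:5  h6:5  h7:0 — peak 5.

5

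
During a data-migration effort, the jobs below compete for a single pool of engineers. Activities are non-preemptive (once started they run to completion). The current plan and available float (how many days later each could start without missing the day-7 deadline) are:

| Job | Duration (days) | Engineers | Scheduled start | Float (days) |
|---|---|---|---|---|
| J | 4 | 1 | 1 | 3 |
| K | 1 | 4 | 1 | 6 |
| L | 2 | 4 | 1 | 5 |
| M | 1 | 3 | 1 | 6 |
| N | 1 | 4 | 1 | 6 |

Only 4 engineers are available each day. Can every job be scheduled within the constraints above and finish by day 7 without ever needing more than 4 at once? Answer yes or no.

no

The minimum achievable peak is 5; 4 < 5, so no feasible schedule stays within the cap.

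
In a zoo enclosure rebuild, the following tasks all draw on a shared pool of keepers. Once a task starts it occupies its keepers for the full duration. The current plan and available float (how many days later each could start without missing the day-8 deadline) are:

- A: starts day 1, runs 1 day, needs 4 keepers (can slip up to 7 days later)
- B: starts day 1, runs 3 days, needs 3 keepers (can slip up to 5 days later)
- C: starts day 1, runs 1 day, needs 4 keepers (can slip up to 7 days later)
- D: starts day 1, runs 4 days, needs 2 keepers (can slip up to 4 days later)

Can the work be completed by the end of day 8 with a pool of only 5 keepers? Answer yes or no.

Schedule A@1, B@2, C@6, D@2: d1:4  d2:5  d3:5  d4:5  d5:2  d6:4  d7:0  d8:0 — peak 5 ≤ 5.

yes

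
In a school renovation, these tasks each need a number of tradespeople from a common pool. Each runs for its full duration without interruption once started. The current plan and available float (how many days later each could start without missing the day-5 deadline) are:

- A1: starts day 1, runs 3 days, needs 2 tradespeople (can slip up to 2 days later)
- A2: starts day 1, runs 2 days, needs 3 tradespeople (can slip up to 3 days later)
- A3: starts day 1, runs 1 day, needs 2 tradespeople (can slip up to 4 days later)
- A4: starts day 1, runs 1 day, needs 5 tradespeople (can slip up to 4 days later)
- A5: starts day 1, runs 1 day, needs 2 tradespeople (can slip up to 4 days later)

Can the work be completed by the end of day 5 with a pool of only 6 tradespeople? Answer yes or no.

yes

Schedule A1@1, A2@1, A3@3, A4@4, A5@5: d1:5  d2:5  d3:4  d4:5  d5:2 — peak 5 ≤ 6.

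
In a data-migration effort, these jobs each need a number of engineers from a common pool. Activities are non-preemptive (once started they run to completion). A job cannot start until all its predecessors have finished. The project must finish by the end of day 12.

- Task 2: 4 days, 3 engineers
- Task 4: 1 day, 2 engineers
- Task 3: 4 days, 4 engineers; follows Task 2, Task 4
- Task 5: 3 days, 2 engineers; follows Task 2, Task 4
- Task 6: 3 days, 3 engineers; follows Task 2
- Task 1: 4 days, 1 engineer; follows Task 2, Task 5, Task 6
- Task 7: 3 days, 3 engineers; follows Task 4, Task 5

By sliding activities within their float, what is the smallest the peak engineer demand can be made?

Early-start (Task 2@1, Task 4@1, Task 3@5, Task 5@5, Task 6@5, Task 1@8, Task 7@8) gives peak 9: d1:5  d2:3  d3:3  d4:3  d5:9  d6:9  d7:9  d8:8  d9:4  d10:4  d11:1  d12:0.
Shift Task 3→8.
Schedule Task 2@1, Task 4@1, Task 3@8, Task 5@5, Task 6@5, Task 1@8, Task 7@8: d1:5  d2:3  d3:3  d4:3  d5:5  d6:5  d7:5  d8:8  d9:8  d10:8  d11:5  d12:0 — peak 8.

8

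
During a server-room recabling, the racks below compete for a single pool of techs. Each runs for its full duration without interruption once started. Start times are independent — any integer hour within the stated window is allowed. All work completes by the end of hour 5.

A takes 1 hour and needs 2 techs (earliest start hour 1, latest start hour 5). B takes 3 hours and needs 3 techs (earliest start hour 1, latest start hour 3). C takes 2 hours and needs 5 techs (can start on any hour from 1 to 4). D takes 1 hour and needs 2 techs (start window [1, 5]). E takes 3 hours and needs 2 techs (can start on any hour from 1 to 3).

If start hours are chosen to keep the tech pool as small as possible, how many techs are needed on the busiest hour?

7

Early-start (A@1, B@1, C@1, D@1, E@1) gives peak 14: h1:14  h2:10  h3:5  h4:0  h5:0.
Shift C→4, E→2.
Schedule A@1, B@1, C@4, D@1, E@2: h1:7  h2:5  h3:5  h4:7  h5:5 — peak 7.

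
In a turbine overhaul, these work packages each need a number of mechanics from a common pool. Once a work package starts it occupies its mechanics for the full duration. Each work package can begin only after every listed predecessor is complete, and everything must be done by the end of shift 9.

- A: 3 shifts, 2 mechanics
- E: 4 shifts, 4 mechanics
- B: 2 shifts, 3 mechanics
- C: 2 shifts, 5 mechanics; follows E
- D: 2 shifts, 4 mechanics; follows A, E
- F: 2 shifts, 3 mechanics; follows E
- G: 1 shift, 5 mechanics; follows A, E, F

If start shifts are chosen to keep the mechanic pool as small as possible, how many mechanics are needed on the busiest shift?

7

Early-start (A@1, E@1, B@1, C@5, D@5, F@5, G@7) gives peak 12: s1:9  s2:9  s3:6  s4:4  s5:12  s6:12  s7:5  s8:0  s9:0.
Shift A→3, D→7, F→7, G→9.
Schedule A@3, E@1, B@1, C@5, D@7, F@7, G@9: s1:7  s2:7  s3:6  s4:6  s5:7  s6:5  s7:7  s8:7  s9:5 — peak 7.
Total mechanic-shifts = 57 over 9 shifts ⇒ peak ≥ ⌈57/9⌉ = 7, so 7 is optimal.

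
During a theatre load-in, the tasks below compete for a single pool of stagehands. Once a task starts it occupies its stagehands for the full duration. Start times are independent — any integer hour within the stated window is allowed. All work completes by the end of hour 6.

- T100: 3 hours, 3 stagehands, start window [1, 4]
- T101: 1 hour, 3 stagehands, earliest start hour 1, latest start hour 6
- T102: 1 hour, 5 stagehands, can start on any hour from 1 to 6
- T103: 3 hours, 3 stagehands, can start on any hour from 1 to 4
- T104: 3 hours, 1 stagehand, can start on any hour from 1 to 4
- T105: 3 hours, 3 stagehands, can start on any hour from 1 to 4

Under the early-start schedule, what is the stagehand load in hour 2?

10

At early start, hour 2 has: T100, T103, T104, T105.
Demand: 3 + 3 + 1 + 3 = 10.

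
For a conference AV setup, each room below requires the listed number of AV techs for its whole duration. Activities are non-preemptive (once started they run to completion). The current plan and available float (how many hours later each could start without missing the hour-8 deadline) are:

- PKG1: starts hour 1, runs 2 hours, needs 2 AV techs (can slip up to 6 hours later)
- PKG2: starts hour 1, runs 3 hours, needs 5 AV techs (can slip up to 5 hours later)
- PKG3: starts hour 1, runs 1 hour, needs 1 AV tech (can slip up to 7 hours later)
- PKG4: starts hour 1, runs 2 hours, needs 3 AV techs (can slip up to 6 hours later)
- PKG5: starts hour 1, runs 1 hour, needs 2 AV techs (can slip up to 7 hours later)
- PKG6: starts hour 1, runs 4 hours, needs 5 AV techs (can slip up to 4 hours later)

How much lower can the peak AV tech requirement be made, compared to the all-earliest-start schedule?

10

Early-start peak: h1:18  h2:15  h3:10  h4:5  h5:0  h6:0  h7:0  h8:0 ⇒ 18.
Leveled (PKG1@1, PKG2@1, PKG3@1, PKG4@3, PKG5@4, PKG6@5): h1:8  h2:7  h3:8  h4:5  h5:5  h6:5  h7:5  h8:5 ⇒ 8.
Reduction 18 − 8 = 10.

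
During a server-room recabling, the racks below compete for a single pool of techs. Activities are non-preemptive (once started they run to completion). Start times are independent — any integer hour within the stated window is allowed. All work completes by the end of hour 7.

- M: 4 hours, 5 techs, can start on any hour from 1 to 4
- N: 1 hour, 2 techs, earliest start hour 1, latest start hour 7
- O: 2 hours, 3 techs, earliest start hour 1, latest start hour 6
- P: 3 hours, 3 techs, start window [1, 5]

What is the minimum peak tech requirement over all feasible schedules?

6

Early-start (M@1, N@1, O@1, P@1) gives peak 13: h1:13  h2:11  h3:8  h4:5  h5:0  h6:0  h7:0.
Shift N→5, O→6, P→5.
Schedule M@1, N@5, O@6, P@5: h1:5  h2:5  h3:5  h4:5  h5:5  h6:6  h7:6 — peak 6.
Total tech-hours = 37 over 7 hours ⇒ peak ≥ ⌈37/7⌉ = 6, so 6 is optimal.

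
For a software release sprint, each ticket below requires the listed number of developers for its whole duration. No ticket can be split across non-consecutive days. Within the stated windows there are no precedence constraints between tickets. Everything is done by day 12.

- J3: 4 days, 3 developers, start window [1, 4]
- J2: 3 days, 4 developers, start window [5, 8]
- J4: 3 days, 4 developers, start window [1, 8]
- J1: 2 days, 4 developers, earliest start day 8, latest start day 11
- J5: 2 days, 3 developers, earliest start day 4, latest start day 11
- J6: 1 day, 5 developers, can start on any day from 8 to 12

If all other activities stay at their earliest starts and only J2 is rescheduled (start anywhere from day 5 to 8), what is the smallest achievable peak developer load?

9

J2@5: d1:7  d2:7  d3:7  d4:6  d5:7  d6:4  d7:4  d8:9  d9:4  d10:0  d11:0  d12:0 → peak 9
J2@6: d1:7  d2:7  d3:7  d4:6  d5:3  d6:4  d7:4  d8:13  d9:4  d10:0  d11:0  d12:0 → peak 13
J2@7: d1:7  d2:7  d3:7  d4:6  d5:3  d6:0  d7:4  d8:13  d9:8  d10:0  d11:0  d12:0 → peak 13
J2@8: d1:7  d2:7  d3:7  d4:6  d5:3  d6:0  d7:0  d8:13  d9:8  d10:4  d11:0  d12:0 → peak 13
Best is J2@5, peak 9.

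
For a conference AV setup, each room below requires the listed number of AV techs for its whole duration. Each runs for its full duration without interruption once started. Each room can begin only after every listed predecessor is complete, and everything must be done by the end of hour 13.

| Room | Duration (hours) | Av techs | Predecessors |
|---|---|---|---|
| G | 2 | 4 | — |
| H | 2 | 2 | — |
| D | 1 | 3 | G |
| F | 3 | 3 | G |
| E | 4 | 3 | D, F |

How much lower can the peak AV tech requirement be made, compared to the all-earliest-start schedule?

Early-start peak: h1:6  h2:6  h3:6  h4:3  h5:3  h6:3  h7:3  h8:3  h9:3  h10:0  h11:0  h12:0  h13:0 ⇒ 6.
Leveled (G@1, H@3, D@5, F@6, E@9): h1:4  h2:4  h3:2  h4:2  h5:3  h6:3  h7:3  h8:3  h9:3  h10:3  h11:3  h12:3  h13:0 ⇒ 4.
Reduction 6 − 4 = 2.

2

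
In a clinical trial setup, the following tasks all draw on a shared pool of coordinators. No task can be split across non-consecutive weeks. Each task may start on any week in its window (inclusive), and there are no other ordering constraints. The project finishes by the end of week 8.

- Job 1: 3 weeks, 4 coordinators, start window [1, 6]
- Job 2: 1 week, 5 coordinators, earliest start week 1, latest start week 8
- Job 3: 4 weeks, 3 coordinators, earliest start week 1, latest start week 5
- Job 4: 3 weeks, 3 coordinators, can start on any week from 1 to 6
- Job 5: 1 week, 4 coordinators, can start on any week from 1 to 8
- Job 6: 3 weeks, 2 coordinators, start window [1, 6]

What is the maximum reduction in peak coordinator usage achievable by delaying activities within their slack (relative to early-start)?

14

Early-start peak: w1:21  w2:12  w3:12  w4:3  w5:0  w6:0  w7:0  w8:0 ⇒ 21.
Leveled (Job 1@1, Job 2@4, Job 3@5, Job 4@1, Job 5@5, Job 6@6): w1:7  w2:7  w3:7  w4:5  w5:7  w6:5  w7:5  w8:5 ⇒ 7.
Reduction 21 − 7 = 14.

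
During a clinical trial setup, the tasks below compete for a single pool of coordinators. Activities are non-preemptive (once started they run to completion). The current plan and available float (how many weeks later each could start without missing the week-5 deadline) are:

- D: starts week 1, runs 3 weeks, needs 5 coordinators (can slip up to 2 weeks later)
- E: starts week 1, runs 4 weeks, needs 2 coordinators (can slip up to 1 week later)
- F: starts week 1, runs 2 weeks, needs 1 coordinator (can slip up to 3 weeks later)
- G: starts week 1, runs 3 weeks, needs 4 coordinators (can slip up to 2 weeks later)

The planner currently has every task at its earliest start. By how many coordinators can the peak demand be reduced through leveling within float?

Early-start peak: w1:12  w2:12  w3:11  w4:2  w5:0 ⇒ 12.
Leveled (D@1, E@1, F@1, G@3): w1:8  w2:8  w3:11  w4:6  w5:4 ⇒ 11.
Reduction 12 − 11 = 1.

1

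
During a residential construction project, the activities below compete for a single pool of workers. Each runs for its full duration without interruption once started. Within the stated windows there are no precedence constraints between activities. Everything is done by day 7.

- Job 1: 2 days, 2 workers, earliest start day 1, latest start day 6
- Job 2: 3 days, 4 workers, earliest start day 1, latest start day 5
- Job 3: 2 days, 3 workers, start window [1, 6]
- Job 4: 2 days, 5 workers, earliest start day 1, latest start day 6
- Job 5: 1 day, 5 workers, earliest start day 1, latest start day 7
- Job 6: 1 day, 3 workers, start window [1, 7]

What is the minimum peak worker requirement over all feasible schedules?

Early-start (Job 1@1, Job 2@1, Job 3@1, Job 4@1, Job 5@1, Job 6@1) gives peak 22: d1:22  d2:14  d3:4  d4:0  d5:0  d6:0  d7:0.
Shift Job 3→3, Job 4→5, Job 5→7, Job 6→4.
Schedule Job 1@1, Job 2@1, Job 3@3, Job 4@5, Job 5@7, Job 6@4: d1:6  d2:6  d3:7  d4:6  d5:5  d6:5  d7:5 — peak 7.

7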